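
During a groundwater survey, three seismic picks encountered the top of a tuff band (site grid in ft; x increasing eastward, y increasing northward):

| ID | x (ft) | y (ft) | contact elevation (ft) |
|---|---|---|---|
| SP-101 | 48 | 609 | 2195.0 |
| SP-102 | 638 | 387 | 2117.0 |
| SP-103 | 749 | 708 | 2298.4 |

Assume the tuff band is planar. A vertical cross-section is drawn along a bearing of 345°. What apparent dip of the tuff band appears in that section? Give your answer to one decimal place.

26.7°

Let the plane be z = a·x + b·y + c.
SP-102−SP-101: 590a − 222b = −78;  SP-103−SP-101: 701a + 99b = 103.4.
Solving gives a = 0.07117, b = 0.54050.
Unit vector along 345° is (sin 345°, cos 345°) = (-0.2588, 0.9659).
Slope in that direction = a·(-0.2588) + b·(0.9659) = 0.50366.
Apparent dip = arctan|0.50366| = 26.7° (true dip is 28.6°, so apparent ≤ true as expected).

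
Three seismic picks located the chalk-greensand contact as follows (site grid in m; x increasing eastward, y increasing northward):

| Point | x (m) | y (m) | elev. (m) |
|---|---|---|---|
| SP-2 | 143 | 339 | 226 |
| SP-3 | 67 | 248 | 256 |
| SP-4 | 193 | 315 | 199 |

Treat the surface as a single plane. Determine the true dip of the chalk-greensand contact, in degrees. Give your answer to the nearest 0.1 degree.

Two edge vectors: SP-2→SP-3 = (-76, -91, 30), SP-2→SP-4 = (50, -24, -27).
Normal n = (SP-2→SP-3) × (SP-2→SP-4) = (3177, -552, 6374).
So ∂z/∂x = −n_x/n_z = −0.49843 and ∂z/∂y = −n_y/n_z = 0.08660.
Gradient magnitude |∇z| = √(a² + b²) = √(0.24843 + 0.00750) = 0.50590.
True dip = arctan(0.50590) = 26.8°, dipping toward E (azimuth ≈ 100°).

26.8°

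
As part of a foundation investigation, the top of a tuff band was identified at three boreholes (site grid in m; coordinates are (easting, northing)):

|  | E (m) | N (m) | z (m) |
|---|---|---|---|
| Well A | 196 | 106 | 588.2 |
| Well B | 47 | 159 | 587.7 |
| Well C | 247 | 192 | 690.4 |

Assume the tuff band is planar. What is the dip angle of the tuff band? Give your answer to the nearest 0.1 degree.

Two edge vectors: Well A→Well B = (-149, 53, -0.5), Well A→Well C = (51, 86, 102.2).
Normal n = (Well A→Well B) × (Well A→Well C) = (5459.6, 15202.3, -15517).
So ∂z/∂E = −n_x/n_z = 0.35185 and ∂z/∂N = −n_y/n_z = 0.97972.
Gradient magnitude |∇z| = √(a² + b²) = √(0.12380 + 0.95985) = 1.04098.
True dip = arctan(1.04098) = 46.2°, dipping toward SSW (azimuth ≈ 200°).

46.2°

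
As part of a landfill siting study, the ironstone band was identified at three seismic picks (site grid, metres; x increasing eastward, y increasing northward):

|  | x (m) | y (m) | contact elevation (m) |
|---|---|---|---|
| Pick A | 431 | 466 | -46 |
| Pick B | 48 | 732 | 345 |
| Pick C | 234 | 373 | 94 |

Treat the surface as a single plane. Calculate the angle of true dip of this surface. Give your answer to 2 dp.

Two edge vectors: Pick A→Pick B = (-383, 266, 391), Pick A→Pick C = (-197, -93, 140).
Normal n = (Pick A→Pick B) × (Pick A→Pick C) = (73603, -23407, 88021).
So ∂z/∂x = −n_x/n_z = −0.83620 and ∂z/∂y = −n_y/n_z = 0.26593.
Gradient magnitude |∇z| = √(a² + b²) = √(0.69923 + 0.07072) = 0.87746.
True dip = arctan(0.87746) = 41.27°, dipping toward ESE (azimuth ≈ 108°).

41.27°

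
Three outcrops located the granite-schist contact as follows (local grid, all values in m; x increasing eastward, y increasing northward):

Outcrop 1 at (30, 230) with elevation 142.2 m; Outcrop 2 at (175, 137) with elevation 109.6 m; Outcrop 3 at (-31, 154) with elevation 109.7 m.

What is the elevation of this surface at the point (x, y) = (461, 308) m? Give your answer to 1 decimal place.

187.6 m

Two edge vectors: Outcrop 1→Outcrop 2 = (145, -93, -32.6), Outcrop 1→Outcrop 3 = (-61, -76, -32.5).
Normal n = (Outcrop 1→Outcrop 2) × (Outcrop 1→Outcrop 3) = (544.9, 6701.1, -16693).
So ∂z/∂x = −n_x/n_z = 0.03264 and ∂z/∂y = −n_y/n_z = 0.40143.
Intercept c from Outcrop 1: 142.2 − 0.98 − 92.33 = 48.89.
At (461, 308): z = 15.0 + 123.6 + 48.89 = 187.6 m.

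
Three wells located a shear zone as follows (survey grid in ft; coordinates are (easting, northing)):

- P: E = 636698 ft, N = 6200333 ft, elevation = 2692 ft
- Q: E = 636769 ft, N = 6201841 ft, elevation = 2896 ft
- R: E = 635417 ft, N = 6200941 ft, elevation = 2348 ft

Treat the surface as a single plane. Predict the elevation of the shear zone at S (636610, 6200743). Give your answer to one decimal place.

Let the plane be z = a·E + b·N + c.
Q−P: 71a + 1508b = 204;  R−P: −1281a + 608b = −344.
Solving gives a = 0.325474096, b = 0.119954469.
Then c = 2692 − a·636698 − b·6200333 = −948294.36.
At (636610, 6200743): z = 207200.1 + 743806.8 − 948294.36 = 2712.5 ft.

2712.5 ft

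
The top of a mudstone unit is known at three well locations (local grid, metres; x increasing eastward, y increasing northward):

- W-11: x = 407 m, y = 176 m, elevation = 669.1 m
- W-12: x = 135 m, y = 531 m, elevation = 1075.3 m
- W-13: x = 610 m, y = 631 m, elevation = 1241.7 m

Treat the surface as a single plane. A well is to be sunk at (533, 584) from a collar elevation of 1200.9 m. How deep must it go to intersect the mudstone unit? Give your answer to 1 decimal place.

23.6 m

Two edge vectors: W-11→W-12 = (-272, 355, 406.2), W-11→W-13 = (203, 455, 572.6).
Normal n = (W-11→W-12) × (W-11→W-13) = (18452, 238205.8, -195825).
So ∂z/∂x = −n_x/n_z = 0.09423 and ∂z/∂y = −n_y/n_z = 1.21642.
Intercept c from W-11: 669.1 − 38.35 − 214.09 = 416.66.
At (533, 584): z_contact = 50.22 + 710.39 + 416.66 = 1177.27 m.
Depth below ground = 1200.9 − 1177.27 = 23.6 m.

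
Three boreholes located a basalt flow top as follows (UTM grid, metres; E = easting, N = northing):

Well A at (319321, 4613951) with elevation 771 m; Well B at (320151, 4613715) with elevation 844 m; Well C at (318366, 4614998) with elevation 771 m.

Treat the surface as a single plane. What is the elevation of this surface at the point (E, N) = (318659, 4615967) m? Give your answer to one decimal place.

910.8 m

Two edge vectors: Well A→Well B = (830, -236, 73), Well A→Well C = (-955, 1047, 0).
Normal n = (Well A→Well B) × (Well A→Well C) = (-76431, -69715, 643630).
So ∂z/∂E = −n_x/n_z = 0.118749903 and ∂z/∂N = −n_y/n_z = 0.108315336.
Intercept c from Well A: 771 − 37919.34 − 499761.65 = −536909.99.
At (318659, 4615967): z = 37840.7 + 499980.0 − 536909.99 = 910.8 m.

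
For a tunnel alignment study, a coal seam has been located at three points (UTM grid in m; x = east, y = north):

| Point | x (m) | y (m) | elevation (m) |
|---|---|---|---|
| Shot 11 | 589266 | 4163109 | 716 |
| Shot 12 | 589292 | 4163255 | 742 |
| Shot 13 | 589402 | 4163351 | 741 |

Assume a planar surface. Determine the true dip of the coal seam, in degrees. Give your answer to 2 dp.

16.09°

Two edge vectors: Shot 11→Shot 12 = (26, 146, 26), Shot 11→Shot 13 = (136, 242, 25).
Normal n = (Shot 11→Shot 12) × (Shot 11→Shot 13) = (-2642, 2886, -13564).
So ∂z/∂x = −n_x/n_z = −0.19478 and ∂z/∂y = −n_y/n_z = 0.21277.
Gradient magnitude |∇z| = √(a² + b²) = √(0.03794 + 0.04527) = 0.28846.
True dip = arctan(0.28846) = 16.09°, dipping toward SE (azimuth ≈ 138°).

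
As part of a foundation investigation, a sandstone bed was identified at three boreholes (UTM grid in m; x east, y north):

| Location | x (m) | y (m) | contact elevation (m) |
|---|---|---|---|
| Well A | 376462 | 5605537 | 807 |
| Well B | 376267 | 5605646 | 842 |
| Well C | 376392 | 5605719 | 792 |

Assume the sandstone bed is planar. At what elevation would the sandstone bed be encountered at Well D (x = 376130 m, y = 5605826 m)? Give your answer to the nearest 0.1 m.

846.6 m

Two edge vectors: Well A→Well B = (-195, 109, 35), Well A→Well C = (-70, 182, -15).
Normal n = (Well A→Well B) × (Well A→Well C) = (-8005, -5375, -27860).
So ∂z/∂x = −n_x/n_z = −0.287329505 and ∂z/∂y = −n_y/n_z = −0.192928930.
Intercept c from Well A: 807 + 108168.64 + 1081470.26 = 1190445.90.
At (376130, 5605826): z = −108073.2 − 1081526.0 + 1190445.90 = 846.6 m.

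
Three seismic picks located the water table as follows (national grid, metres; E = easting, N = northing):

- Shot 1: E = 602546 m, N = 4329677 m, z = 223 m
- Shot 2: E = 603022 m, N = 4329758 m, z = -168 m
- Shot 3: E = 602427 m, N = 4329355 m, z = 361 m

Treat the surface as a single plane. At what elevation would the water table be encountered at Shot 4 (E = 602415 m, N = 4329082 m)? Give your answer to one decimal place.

407.0 m

Two edge vectors: Shot 1→Shot 2 = (476, 81, -391), Shot 1→Shot 3 = (-119, -322, 138).
Normal n = (Shot 1→Shot 2) × (Shot 1→Shot 3) = (-114724, -19159, -143633).
So ∂z/∂E = −n_x/n_z = −0.798730097 and ∂z/∂N = −n_y/n_z = −0.133388567.
Intercept c from Shot 1: 223 + 481271.62 + 577529.41 = 1059024.03.
At (602415, 4329082): z = −481167.0 − 577450.0 + 1059024.03 = 407.0 m.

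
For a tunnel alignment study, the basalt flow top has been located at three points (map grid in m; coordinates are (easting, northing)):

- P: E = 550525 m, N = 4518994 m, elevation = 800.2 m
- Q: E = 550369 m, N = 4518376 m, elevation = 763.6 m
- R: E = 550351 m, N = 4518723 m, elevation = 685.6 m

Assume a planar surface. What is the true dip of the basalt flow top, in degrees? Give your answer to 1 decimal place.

Let the plane be z = a·E + b·N + c.
Q−P: −156a − 618b = −36.6;  R−P: −174a − 271b = −114.6.
Solving gives a = 0.93331, b = −0.17637.
Gradient magnitude |∇z| = √(a² + b²) = √(0.87107 + 0.03111) = 0.94983.
True dip = arctan(0.94983) = 43.5°, dipping toward W (azimuth ≈ 281°).

43.5°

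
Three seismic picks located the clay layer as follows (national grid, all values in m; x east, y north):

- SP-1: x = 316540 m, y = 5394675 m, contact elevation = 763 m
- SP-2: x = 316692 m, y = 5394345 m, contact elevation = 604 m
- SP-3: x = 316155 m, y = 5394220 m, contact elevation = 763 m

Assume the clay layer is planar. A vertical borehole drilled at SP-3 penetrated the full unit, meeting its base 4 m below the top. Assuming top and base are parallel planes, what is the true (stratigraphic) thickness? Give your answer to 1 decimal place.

Let the plane be z = a·x + b·y + c.
SP-2−SP-1: 152a − 330b = −159;  SP-3−SP-1: −385a − 455b = 0.
Solving gives a = −0.36871, b = 0.31199.
|∇z| = √(a²+b²) = 0.48300, so dip δ = arctan(0.48300) = 25.78°.
True thickness = vertical thickness × cos δ = 4 × cos 25.78° = 3.6 m.

3.6 m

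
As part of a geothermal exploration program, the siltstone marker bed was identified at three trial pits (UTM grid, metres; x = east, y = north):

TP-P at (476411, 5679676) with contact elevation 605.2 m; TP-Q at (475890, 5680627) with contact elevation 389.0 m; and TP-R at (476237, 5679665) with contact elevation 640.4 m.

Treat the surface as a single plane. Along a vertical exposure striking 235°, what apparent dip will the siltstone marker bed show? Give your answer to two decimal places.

18.59°

Two edge vectors: TP-P→TP-Q = (-521, 951, -216.2), TP-P→TP-R = (-174, -11, 35.2).
Normal n = (TP-P→TP-Q) × (TP-P→TP-R) = (31097, 55958, 171205).
So ∂z/∂x = −n_x/n_z = −0.18164 and ∂z/∂y = −n_y/n_z = −0.32685.
Unit vector along 235° is (sin 235°, cos 235°) = (-0.8192, -0.5736).
Slope in that direction = a·(-0.8192) + b·(-0.5736) = 0.33626.
Apparent dip = arctan|0.33626| = 18.59° (true dip is 20.5°, so apparent ≤ true as expected).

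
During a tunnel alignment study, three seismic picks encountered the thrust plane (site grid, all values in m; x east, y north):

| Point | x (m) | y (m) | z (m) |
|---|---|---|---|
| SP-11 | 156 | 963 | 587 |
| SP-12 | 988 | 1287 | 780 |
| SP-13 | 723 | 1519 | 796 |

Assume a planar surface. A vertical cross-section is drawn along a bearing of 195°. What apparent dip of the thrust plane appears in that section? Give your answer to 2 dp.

14.57°

Two edge vectors: SP-11→SP-12 = (832, 324, 193), SP-11→SP-13 = (567, 556, 209).
Normal n = (SP-11→SP-12) × (SP-11→SP-13) = (-39592, -64457, 278884).
So ∂z/∂x = −n_x/n_z = 0.14197 and ∂z/∂y = −n_y/n_z = 0.23112.
Unit vector along 195° is (sin 195°, cos 195°) = (-0.2588, -0.9659).
Slope in that direction = a·(-0.2588) + b·(-0.9659) = −0.25999.
Apparent dip = arctan|0.25999| = 14.57° (true dip is 15.2°, so apparent ≤ true as expected).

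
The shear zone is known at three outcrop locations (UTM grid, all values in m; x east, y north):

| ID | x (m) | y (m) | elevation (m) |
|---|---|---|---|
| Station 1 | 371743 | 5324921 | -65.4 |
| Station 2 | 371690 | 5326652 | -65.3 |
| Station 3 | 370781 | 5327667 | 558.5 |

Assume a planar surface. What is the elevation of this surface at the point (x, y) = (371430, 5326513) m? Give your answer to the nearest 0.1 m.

Let the plane be z = a·x + b·y + c.
Station 2−Station 1: −53a + 1731b = 0.1;  Station 3−Station 1: −962a + 2746b = 623.9.
Solving gives a = −0.710474217, b = −0.021695629.
Then c = -65.4 − a·371743 − b·5324921 = 379575.93.
At (371430, 5326513): z = −263891.4 − 115562.0 + 379575.93 = 122.4 m.

122.4 m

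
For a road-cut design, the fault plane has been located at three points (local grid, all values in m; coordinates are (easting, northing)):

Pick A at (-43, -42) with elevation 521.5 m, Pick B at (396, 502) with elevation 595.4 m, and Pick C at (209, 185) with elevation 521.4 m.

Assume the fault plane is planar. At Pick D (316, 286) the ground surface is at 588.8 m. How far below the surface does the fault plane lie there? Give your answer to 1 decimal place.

65.1 m

Let the plane be z = a·E + b·N + c.
Pick B−Pick A: 439a + 544b = 73.9;  Pick C−Pick A: 252a + 227b = −0.1.
Solving gives a = −0.44957, b = 0.49864.
Then c = 521.5 − a·-43 − b·-42 = 523.11.
At (316, 286): z_contact = −142.06 + 142.61 + 523.11 = 523.66 m.
Depth below ground = 588.8 − 523.66 = 65.1 m.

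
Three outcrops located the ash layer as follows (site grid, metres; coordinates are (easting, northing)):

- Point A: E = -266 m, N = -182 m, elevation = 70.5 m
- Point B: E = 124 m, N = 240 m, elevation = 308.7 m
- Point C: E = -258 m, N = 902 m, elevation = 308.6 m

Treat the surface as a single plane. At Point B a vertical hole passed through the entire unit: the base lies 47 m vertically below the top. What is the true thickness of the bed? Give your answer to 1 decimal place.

Let the plane be z = a·E + b·N + c.
Point B−Point A: 390a + 422b = 238.2;  Point C−Point A: 8a + 1084b = 238.1.
Solving gives a = 0.37610, b = 0.21687.
|∇z| = √(a²+b²) = 0.43415, so dip δ = arctan(0.43415) = 23.47°.
True thickness = vertical thickness × cos δ = 47 × cos 23.47° = 43.1 m.

43.1 m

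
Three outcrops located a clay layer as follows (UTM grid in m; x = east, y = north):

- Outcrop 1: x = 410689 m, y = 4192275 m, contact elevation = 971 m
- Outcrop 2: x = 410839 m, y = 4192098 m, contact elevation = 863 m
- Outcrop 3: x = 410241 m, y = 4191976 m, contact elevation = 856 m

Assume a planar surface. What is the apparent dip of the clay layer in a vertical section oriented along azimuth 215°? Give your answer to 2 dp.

20.70°

Let the plane be z = a·x + b·y + c.
Outcrop 2−Outcrop 1: 150a − 177b = −108;  Outcrop 3−Outcrop 1: −448a − 299b = −115.
Solving gives a = −0.09615, b = 0.52868.
Unit vector along 215° is (sin 215°, cos 215°) = (-0.5736, -0.8192).
Slope in that direction = a·(-0.5736) + b·(-0.8192) = −0.37792.
Apparent dip = arctan|0.37792| = 20.70° (true dip is 28.3°, so apparent ≤ true as expected).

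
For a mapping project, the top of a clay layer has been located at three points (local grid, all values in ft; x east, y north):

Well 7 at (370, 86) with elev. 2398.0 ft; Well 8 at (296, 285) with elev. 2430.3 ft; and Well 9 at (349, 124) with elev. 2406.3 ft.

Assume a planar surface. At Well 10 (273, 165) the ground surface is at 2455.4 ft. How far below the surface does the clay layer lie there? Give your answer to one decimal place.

23.6 ft

Two edge vectors: Well 7→Well 8 = (-74, 199, 32.3), Well 7→Well 9 = (-21, 38, 8.3).
Normal n = (Well 7→Well 8) × (Well 7→Well 9) = (424.3, -64.1, 1367).
So ∂z/∂x = −n_x/n_z = −0.31039 and ∂z/∂y = −n_y/n_z = 0.04689.
Intercept c from Well 7: 2398 + 114.84 − 4.03 = 2508.81.
At (273, 165): z_contact = −84.74 + 7.74 + 2508.81 = 2431.81 ft.
Depth below ground = 2455.4 − 2431.81 = 23.6 ft.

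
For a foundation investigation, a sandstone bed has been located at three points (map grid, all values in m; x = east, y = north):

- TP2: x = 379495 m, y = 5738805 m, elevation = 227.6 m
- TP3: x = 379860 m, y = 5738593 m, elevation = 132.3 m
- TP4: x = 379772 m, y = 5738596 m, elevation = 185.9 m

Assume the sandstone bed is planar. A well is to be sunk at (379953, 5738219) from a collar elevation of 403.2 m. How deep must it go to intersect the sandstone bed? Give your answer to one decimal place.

91.5 m

Two edge vectors: TP2→TP3 = (365, -212, -95.3), TP2→TP4 = (277, -209, -41.7).
Normal n = (TP2→TP3) × (TP2→TP4) = (-11077.3, -11177.6, -17561).
So ∂z/∂x = −n_x/n_z = −0.630789818 and ∂z/∂y = −n_y/n_z = −0.636501338.
Intercept c from TP2: 227.6 + 239381.58 + 3652757.06 = 3892366.24.
At (379953, 5738219): z_contact = −239670.48 − 3652384.07 + 3892366.24 = 311.69 m.
Depth below ground = 403.2 − 311.69 = 91.5 m.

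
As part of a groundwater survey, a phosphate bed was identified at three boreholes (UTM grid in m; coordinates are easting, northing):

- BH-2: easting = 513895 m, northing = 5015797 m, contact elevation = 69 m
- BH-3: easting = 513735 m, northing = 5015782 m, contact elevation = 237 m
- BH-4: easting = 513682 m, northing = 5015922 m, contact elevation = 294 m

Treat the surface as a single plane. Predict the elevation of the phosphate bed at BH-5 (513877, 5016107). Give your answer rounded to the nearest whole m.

Two edge vectors: BH-2→BH-3 = (-160, -15, 168), BH-2→BH-4 = (-213, 125, 225).
Normal n = (BH-2→BH-3) × (BH-2→BH-4) = (-24375, 216, -23195).
So ∂z/∂easting = −n_x/n_z = −1.05087303 and ∂z/∂northing = −n_y/n_z = 0.00931235.
Intercept c from BH-2: 69 + 540038.40 − 46708.87 = 493398.53.
At (513877, 5016107): z = −540019.5 + 46711.8 + 493398.53 = 90.8 m.

91 m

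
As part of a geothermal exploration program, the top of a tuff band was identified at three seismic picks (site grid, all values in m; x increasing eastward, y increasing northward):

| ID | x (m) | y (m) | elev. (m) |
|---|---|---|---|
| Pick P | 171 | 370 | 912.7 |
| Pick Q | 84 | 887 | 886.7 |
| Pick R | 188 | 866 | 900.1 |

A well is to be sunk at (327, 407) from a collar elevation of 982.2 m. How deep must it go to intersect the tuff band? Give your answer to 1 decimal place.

Let the plane be z = a·x + b·y + c.
Pick Q−Pick P: −87a + 517b = −26;  Pick R−Pick P: 17a + 496b = −12.6.
Solving gives a = 0.12287, b = −0.02961.
Then c = 912.7 − a·171 − b·370 = 902.65.
At (327, 407): z_contact = 40.18 − 12.05 + 902.65 = 930.77 m.
Depth below ground = 982.2 − 930.77 = 51.4 m.

51.4 m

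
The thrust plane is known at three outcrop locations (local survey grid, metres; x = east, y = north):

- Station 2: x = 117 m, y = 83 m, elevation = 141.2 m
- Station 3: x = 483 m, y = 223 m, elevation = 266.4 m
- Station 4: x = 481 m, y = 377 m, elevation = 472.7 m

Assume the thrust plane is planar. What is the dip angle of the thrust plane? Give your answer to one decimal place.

Let the plane be z = a·x + b·y + c.
Station 3−Station 2: 366a + 140b = 125.2;  Station 4−Station 2: 364a + 294b = 331.5.
Solving gives a = −0.16950, b = 1.33741.
Gradient magnitude |∇z| = √(a² + b²) = √(0.02873 + 1.78866) = 1.34811.
True dip = arctan(1.34811) = 53.4°, dipping toward S (azimuth ≈ 173°).

53.4°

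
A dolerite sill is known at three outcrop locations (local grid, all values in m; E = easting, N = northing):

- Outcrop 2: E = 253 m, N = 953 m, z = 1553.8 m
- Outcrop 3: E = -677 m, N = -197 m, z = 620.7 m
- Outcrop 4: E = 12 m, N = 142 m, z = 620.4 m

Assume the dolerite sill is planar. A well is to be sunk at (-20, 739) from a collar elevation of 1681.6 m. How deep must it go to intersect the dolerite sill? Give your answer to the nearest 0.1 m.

Let the plane be z = a·E + b·N + c.
Outcrop 3−Outcrop 2: −930a − 1150b = −933.1;  Outcrop 4−Outcrop 2: −241a − 811b = −933.4.
Solving gives a = −0.66376, b = 1.34817.
Then c = 1553.8 − a·253 − b·953 = 436.92.
At (-20, 739): z_contact = 13.28 + 996.30 + 436.92 = 1446.50 m.
Depth below ground = 1681.6 − 1446.50 = 235.1 m.

235.1 m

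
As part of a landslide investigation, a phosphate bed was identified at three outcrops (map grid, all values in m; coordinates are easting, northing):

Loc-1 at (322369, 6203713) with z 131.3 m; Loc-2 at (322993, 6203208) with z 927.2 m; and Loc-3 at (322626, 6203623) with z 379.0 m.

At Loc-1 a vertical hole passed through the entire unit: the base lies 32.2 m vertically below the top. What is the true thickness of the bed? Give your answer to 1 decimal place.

Let the plane be z = a·easting + b·northing + c.
Loc-2−Loc-1: 624a − 505b = 795.9;  Loc-3−Loc-1: 257a − 90b = 247.7.
Solving gives a = 0.72608, b = −0.67887.
|∇z| = √(a²+b²) = 0.99401, so dip δ = arctan(0.99401) = 44.83°.
True thickness = vertical thickness × cos δ = 32.2 × cos 44.83° = 22.8 m.

22.8 m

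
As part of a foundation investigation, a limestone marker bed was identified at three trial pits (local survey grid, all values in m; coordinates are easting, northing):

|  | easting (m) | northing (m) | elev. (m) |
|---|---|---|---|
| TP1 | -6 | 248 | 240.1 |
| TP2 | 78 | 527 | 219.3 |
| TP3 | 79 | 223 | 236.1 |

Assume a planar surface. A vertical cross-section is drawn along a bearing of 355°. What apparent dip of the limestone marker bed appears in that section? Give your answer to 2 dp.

Two edge vectors: TP1→TP2 = (84, 279, -20.8), TP1→TP3 = (85, -25, -4).
Normal n = (TP1→TP2) × (TP1→TP3) = (-1636, -1432, -25815).
So ∂z/∂easting = −n_x/n_z = −0.06337 and ∂z/∂northing = −n_y/n_z = −0.05547.
Unit vector along 355° is (sin 355°, cos 355°) = (-0.0872, 0.9962).
Slope in that direction = a·(-0.0872) + b·(0.9962) = −0.04974.
Apparent dip = arctan|0.04974| = 2.85° (true dip is 4.8°, so apparent ≤ true as expected).

2.85°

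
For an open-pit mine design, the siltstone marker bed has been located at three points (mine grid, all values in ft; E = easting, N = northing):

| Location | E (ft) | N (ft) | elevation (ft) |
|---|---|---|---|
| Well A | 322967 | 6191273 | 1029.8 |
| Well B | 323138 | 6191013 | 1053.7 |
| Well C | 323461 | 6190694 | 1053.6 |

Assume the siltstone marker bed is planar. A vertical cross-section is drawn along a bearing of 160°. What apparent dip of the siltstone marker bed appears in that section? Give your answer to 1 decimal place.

9.0°

Let the plane be z = a·E + b·N + c.
Well B−Well A: 171a − 260b = 23.9;  Well C−Well A: 494a − 579b = 23.8.
Solving gives a = −0.25993, b = −0.26288.
Unit vector along 160° is (sin 160°, cos 160°) = (0.3420, -0.9397).
Slope in that direction = a·(0.3420) + b·(-0.9397) = 0.15812.
Apparent dip = arctan|0.15812| = 9.0° (true dip is 20.3°, so apparent ≤ true as expected).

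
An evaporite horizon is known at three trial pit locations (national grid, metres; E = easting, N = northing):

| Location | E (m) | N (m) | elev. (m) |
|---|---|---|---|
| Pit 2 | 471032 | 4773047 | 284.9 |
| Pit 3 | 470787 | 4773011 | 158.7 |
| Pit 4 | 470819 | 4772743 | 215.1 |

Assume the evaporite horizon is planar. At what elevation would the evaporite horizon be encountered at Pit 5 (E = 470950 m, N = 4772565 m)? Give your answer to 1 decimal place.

311.5 m

Let the plane be z = a·E + b·N + c.
Pit 3−Pit 2: −245a − 36b = −126.2;  Pit 4−Pit 2: −213a − 304b = −69.8.
Solving gives a = 0.536610190, b = −0.146374903.
Then c = 284.9 − a·471032 − b·4773047 = 446178.62.
At (470950, 4772565): z = 252716.6 − 698583.7 + 446178.62 = 311.5 m.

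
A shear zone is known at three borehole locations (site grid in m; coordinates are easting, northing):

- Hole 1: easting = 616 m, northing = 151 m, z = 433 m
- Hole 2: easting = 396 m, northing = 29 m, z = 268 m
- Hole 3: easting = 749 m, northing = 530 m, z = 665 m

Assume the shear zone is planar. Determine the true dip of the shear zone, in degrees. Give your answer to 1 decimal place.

33.8°

Two edge vectors: Hole 1→Hole 2 = (-220, -122, -165), Hole 1→Hole 3 = (133, 379, 232).
Normal n = (Hole 1→Hole 2) × (Hole 1→Hole 3) = (34231, 29095, -67154).
So ∂z/∂easting = −n_x/n_z = 0.50974 and ∂z/∂northing = −n_y/n_z = 0.43326.
Gradient magnitude |∇z| = √(a² + b²) = √(0.25983 + 0.18771) = 0.66899.
True dip = arctan(0.66899) = 33.8°, dipping toward SW (azimuth ≈ 230°).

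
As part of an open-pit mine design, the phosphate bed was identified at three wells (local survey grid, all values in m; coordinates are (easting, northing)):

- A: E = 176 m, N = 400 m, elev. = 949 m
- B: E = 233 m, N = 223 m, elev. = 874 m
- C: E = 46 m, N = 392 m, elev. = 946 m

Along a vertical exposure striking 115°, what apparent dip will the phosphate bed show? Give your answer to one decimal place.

Let the plane be z = a·E + b·N + c.
B−A: 57a − 177b = −75;  C−A: −130a − 8b = −3.
Solving gives a = −0.00294, b = 0.42278.
Unit vector along 115° is (sin 115°, cos 115°) = (0.9063, -0.4226).
Slope in that direction = a·(0.9063) + b·(-0.4226) = −0.18134.
Apparent dip = arctan|0.18134| = 10.3° (true dip is 22.9°, so apparent ≤ true as expected).

10.3°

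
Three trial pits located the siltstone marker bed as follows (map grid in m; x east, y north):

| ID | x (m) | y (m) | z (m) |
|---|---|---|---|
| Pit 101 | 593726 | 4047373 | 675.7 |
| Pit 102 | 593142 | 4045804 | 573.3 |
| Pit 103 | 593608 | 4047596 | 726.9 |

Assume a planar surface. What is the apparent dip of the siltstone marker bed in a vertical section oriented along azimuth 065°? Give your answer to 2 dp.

6.22°

Two edge vectors: Pit 101→Pit 102 = (-584, -1569, -102.4), Pit 101→Pit 103 = (-118, 223, 51.2).
Normal n = (Pit 101→Pit 102) × (Pit 101→Pit 103) = (-57497.6, 41984, -315374).
So ∂z/∂x = −n_x/n_z = −0.18232 and ∂z/∂y = −n_y/n_z = 0.13312.
Unit vector along 065° is (sin 65°, cos 65°) = (0.9063, 0.4226).
Slope in that direction = a·(0.9063) + b·(0.4226) = −0.10897.
Apparent dip = arctan|0.10897| = 6.22° (true dip is 12.7°, so apparent ≤ true as expected).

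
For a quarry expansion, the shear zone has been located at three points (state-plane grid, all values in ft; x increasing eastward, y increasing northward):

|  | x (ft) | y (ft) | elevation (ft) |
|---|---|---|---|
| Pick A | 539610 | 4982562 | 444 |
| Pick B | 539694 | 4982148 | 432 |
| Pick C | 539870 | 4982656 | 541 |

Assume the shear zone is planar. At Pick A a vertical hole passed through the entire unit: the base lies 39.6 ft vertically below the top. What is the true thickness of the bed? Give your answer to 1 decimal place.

Let the plane be z = a·x + b·y + c.
Pick B−Pick A: 84a − 414b = −12;  Pick C−Pick A: 260a + 94b = 97.
Solving gives a = 0.33782, b = 0.09753.
|∇z| = √(a²+b²) = 0.35161, so dip δ = arctan(0.35161) = 19.37°.
True thickness = vertical thickness × cos δ = 39.6 × cos 19.37° = 37.4 ft.

37.4 ft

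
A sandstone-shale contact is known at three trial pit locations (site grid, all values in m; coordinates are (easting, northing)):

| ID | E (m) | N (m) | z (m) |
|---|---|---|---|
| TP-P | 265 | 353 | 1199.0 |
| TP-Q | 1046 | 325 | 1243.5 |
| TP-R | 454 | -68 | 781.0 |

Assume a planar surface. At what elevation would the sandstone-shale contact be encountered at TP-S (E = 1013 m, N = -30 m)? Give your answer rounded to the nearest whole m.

873 m

Let the plane be z = a·E + b·N + c.
TP-Q−TP-P: 781a − 28b = 44.5;  TP-R−TP-P: 189a − 421b = −418.
Solving gives a = 0.09409, b = 1.03511.
Then c = 1199 − a·265 − b·353 = 808.67.
At (1013, -30): z = 95.3 − 31.1 + 808.67 = 872.9 m.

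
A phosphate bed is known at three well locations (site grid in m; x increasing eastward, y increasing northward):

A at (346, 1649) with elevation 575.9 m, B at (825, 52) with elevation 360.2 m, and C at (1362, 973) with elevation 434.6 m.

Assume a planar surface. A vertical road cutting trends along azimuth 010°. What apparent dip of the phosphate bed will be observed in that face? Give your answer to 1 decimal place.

Let the plane be z = a·x + b·y + c.
B−A: 479a − 1597b = −215.7;  C−A: 1016a − 676b = −141.3.
Solving gives a = −0.06148, b = 0.11663.
Unit vector along 010° is (sin 10°, cos 10°) = (0.1736, 0.9848).
Slope in that direction = a·(0.1736) + b·(0.9848) = 0.10418.
Apparent dip = arctan|0.10418| = 5.9° (true dip is 7.5°, so apparent ≤ true as expected).

5.9°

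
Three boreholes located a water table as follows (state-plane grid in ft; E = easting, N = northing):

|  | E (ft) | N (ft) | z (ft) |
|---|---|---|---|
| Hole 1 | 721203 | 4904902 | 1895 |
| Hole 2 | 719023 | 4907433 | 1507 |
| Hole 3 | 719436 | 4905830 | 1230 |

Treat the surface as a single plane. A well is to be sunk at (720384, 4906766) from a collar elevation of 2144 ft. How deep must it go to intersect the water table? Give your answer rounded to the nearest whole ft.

Let the plane be z = a·E + b·N + c.
Hole 2−Hole 1: −2180a + 2531b = −388;  Hole 3−Hole 1: −1767a + 928b = −665.
Solving gives a = 0.54018905, b = 0.31197634.
Then c = 1895 − a·721203 − b·4904902 = −1917904.34.
At (720384, 4906766): z_contact = 389143.5 + 1530794.9 − 1917904.34 = 2034.1 ft.
Depth below ground = 2144 − 2034.1 = 110 ft.

110 ft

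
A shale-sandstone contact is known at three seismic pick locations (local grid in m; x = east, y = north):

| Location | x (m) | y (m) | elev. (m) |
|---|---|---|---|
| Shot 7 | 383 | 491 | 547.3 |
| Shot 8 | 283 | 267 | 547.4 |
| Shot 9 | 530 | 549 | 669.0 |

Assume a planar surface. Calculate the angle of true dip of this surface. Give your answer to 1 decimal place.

47.7°

Let the plane be z = a·x + b·y + c.
Shot 8−Shot 7: −100a − 224b = 0.1;  Shot 9−Shot 7: 147a + 58b = 121.7.
Solving gives a = 1.00511, b = −0.44916.
Gradient magnitude |∇z| = √(a² + b²) = √(1.01024 + 0.20174) = 1.10090.
True dip = arctan(1.10090) = 47.7°, dipping toward WNW (azimuth ≈ 294°).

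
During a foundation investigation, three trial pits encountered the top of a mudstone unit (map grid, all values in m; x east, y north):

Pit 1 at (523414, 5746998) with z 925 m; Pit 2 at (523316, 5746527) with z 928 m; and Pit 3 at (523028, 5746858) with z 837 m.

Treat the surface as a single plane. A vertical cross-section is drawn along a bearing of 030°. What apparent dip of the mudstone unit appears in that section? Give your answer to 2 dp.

Let the plane be z = a·x + b·y + c.
Pit 2−Pit 1: −98a − 471b = 3;  Pit 3−Pit 1: −386a − 140b = −88.
Solving gives a = 0.24909, b = −0.05820.
Unit vector along 030° is (sin 30°, cos 30°) = (0.5000, 0.8660).
Slope in that direction = a·(0.5000) + b·(0.8660) = 0.07414.
Apparent dip = arctan|0.07414| = 4.24° (true dip is 14.3°, so apparent ≤ true as expected).

4.24°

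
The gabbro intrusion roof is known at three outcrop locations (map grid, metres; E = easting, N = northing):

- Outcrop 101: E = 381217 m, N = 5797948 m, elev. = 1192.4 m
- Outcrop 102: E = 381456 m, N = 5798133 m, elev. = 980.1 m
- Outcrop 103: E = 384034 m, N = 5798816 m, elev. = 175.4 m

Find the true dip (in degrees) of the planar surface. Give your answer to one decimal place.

Two edge vectors: Outcrop 101→Outcrop 102 = (239, 185, -212.3), Outcrop 101→Outcrop 103 = (2817, 868, -1017).
Normal n = (Outcrop 101→Outcrop 102) × (Outcrop 101→Outcrop 103) = (-3868.6, -354986.1, -313693).
So ∂z/∂E = −n_x/n_z = −0.01233 and ∂z/∂N = −n_y/n_z = −1.13164.
Gradient magnitude |∇z| = √(a² + b²) = √(0.00015 + 1.28060) = 1.13170.
True dip = arctan(1.13170) = 48.5°, dipping toward N (azimuth ≈ 001°).

48.5°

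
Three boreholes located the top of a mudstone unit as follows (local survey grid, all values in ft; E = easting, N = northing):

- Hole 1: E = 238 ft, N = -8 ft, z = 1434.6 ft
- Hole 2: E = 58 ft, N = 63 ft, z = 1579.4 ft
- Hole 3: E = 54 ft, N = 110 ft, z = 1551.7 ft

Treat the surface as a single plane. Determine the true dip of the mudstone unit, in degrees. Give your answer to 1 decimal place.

51.8°

Let the plane be z = a·E + b·N + c.
Hole 2−Hole 1: −180a + 71b = 144.8;  Hole 3−Hole 1: −184a + 118b = 117.1.
Solving gives a = −1.07293, b = −0.68068.
Gradient magnitude |∇z| = √(a² + b²) = √(1.15119 + 0.46332) = 1.27063.
True dip = arctan(1.27063) = 51.8°, dipping toward ENE (azimuth ≈ 058°).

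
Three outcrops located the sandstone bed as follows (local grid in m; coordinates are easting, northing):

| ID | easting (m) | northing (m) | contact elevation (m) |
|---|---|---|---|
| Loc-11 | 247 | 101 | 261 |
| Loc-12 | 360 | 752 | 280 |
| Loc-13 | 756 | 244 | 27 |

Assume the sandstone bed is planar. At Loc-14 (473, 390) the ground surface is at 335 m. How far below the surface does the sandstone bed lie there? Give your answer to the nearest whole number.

152 m

Let the plane be z = a·easting + b·northing + c.
Loc-12−Loc-11: 113a + 651b = 19;  Loc-13−Loc-11: 509a + 143b = −234.
Solving gives a = −0.49191, b = 0.11457.
Then c = 261 − a·247 − b·101 = 370.93.
At (473, 390): z_contact = −232.7 + 44.7 + 370.93 = 182.9 m.
Depth below ground = 335 − 182.9 = 152 m.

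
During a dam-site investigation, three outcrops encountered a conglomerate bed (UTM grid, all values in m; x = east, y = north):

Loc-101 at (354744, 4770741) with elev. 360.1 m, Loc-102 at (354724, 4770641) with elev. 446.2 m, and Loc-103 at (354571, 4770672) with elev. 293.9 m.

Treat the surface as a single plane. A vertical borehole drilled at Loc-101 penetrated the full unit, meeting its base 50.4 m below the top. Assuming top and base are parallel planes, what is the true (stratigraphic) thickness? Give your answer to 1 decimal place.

Let the plane be z = a·x + b·y + c.
Loc-102−Loc-101: −20a − 100b = 86.1;  Loc-103−Loc-101: −173a − 69b = −66.2.
Solving gives a = 0.78900, b = −1.01880.
|∇z| = √(a²+b²) = 1.28859, so dip δ = arctan(1.28859) = 52.19°.
True thickness = vertical thickness × cos δ = 50.4 × cos 52.19° = 30.9 m.

30.9 m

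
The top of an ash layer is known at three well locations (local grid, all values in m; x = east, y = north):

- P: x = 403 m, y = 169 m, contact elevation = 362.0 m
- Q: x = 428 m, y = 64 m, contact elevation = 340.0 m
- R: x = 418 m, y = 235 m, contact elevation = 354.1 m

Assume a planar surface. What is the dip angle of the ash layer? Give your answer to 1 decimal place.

35.3°

Let the plane be z = a·x + b·y + c.
Q−P: 25a − 105b = −22;  R−P: 15a + 66b = −7.9.
Solving gives a = −0.70744, b = 0.04109.
Gradient magnitude |∇z| = √(a² + b²) = √(0.50047 + 0.00169) = 0.70863.
True dip = arctan(0.70863) = 35.3°, dipping toward E (azimuth ≈ 093°).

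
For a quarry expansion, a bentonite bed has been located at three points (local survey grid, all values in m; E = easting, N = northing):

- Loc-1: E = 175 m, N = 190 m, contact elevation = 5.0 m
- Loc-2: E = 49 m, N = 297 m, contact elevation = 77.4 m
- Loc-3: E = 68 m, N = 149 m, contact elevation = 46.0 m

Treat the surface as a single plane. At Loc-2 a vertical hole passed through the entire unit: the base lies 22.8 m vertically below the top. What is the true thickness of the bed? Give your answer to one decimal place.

20.6 m

Two edge vectors: Loc-1→Loc-2 = (-126, 107, 72.4), Loc-1→Loc-3 = (-107, -41, 41).
Normal n = (Loc-1→Loc-2) × (Loc-1→Loc-3) = (7355.4, -2580.8, 16615).
So ∂z/∂E = −n_x/n_z = −0.44270 and ∂z/∂N = −n_y/n_z = 0.15533.
|∇z| = √(a²+b²) = 0.46916, so dip δ = arctan(0.46916) = 25.13°.
True thickness = vertical thickness × cos δ = 22.8 × cos 25.13° = 20.6 m.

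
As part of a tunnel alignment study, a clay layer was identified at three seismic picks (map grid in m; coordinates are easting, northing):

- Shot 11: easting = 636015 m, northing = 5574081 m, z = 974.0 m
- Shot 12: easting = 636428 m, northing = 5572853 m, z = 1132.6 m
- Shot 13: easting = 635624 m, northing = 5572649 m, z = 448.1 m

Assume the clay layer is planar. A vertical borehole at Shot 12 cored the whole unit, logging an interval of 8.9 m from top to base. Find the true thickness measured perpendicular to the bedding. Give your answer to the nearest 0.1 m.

6.9 m

Two edge vectors: Shot 11→Shot 12 = (413, -1228, 158.6), Shot 11→Shot 13 = (-391, -1432, -525.9).
Normal n = (Shot 11→Shot 12) × (Shot 11→Shot 13) = (872920.4, 155184.1, -1071564).
So ∂z/∂easting = −n_x/n_z = 0.81462 and ∂z/∂northing = −n_y/n_z = 0.14482.
|∇z| = √(a²+b²) = 0.82740, so dip δ = arctan(0.82740) = 39.60°.
True thickness = vertical thickness × cos δ = 8.9 × cos 39.60° = 6.9 m.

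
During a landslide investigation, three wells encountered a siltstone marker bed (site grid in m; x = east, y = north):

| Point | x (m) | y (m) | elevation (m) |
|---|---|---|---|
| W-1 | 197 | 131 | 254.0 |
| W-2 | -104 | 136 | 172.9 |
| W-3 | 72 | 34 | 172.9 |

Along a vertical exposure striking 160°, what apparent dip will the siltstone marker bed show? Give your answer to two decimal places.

Let the plane be z = a·x + b·y + c.
W-2−W-1: −301a + 5b = −81.1;  W-3−W-1: −125a − 97b = −81.1.
Solving gives a = 0.27739, b = 0.47863.
Unit vector along 160° is (sin 160°, cos 160°) = (0.3420, -0.9397).
Slope in that direction = a·(0.3420) + b·(-0.9397) = −0.35489.
Apparent dip = arctan|0.35489| = 19.54° (true dip is 29.0°, so apparent ≤ true as expected).

19.54°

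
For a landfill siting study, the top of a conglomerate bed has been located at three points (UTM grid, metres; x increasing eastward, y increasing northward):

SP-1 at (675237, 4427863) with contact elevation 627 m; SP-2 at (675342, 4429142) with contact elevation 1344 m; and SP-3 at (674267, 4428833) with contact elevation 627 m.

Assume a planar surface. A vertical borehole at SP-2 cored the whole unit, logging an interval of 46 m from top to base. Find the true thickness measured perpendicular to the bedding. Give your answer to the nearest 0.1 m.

Let the plane be z = a·x + b·y + c.
SP-2−SP-1: 105a + 1279b = 717;  SP-3−SP-1: −970a + 970b = 0.
Solving gives a = 0.51806, b = 0.51806.
|∇z| = √(a²+b²) = 0.73265, so dip δ = arctan(0.73265) = 36.23°.
True thickness = vertical thickness × cos δ = 46 × cos 36.23° = 37.1 m.

37.1 m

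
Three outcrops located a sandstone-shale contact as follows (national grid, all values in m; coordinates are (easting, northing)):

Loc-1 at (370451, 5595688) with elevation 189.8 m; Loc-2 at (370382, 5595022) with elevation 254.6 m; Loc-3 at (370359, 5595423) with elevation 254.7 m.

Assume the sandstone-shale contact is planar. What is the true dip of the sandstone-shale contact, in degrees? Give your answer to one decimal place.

31.3°

Let the plane be z = a·E + b·N + c.
Loc-2−Loc-1: −69a − 666b = 64.8;  Loc-3−Loc-1: −92a − 265b = 64.9.
Solving gives a = −0.60603, b = −0.03451.
Gradient magnitude |∇z| = √(a² + b²) = √(0.36727 + 0.00119) = 0.60701.
True dip = arctan(0.60701) = 31.3°, dipping toward E (azimuth ≈ 087°).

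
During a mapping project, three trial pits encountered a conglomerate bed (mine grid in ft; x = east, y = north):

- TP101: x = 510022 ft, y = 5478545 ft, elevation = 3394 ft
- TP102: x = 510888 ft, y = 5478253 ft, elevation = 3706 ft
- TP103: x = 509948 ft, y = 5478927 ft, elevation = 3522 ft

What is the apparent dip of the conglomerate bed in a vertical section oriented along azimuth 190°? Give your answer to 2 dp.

Let the plane be z = a·x + b·y + c.
TP102−TP101: 866a − 292b = 312;  TP103−TP101: −74a + 382b = 128.
Solving gives a = 0.50633, b = 0.43316.
Unit vector along 190° is (sin 190°, cos 190°) = (-0.1736, -0.9848).
Slope in that direction = a·(-0.1736) + b·(-0.9848) = −0.51451.
Apparent dip = arctan|0.51451| = 27.23° (true dip is 33.7°, so apparent ≤ true as expected).

27.23°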